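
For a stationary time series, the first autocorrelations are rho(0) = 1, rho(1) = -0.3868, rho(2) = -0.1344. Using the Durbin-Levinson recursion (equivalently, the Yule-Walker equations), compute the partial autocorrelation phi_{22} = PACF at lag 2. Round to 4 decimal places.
\phi_{22} = -0.3340

The PACF at lag k is phi_{kk}, the last component of the solution
to the Yule-Walker system G_k phi = r_k where
  (G_k)_{ij} = rho(|i - j|), (r_k)_i = rho(i), i,j = 1..k.
Equivalently, Durbin-Levinson gives phi_{kk} iteratively:
  phi_{11} = rho(1)
  phi_{kk} = [rho(k) - sum_{j=1..k-1} phi_{k-1,j} rho(k-j)]
            / [1 - sum_{j=1..k-1} phi_{k-1,j} rho(j)],
  phi_{k,j} = phi_{k-1,j} - phi_{kk} phi_{k-1,k-j},  j = 1..k-1.
Step k = 1:
  phi_11 = rho(1) = -0.3868.
Step k = 2:
  phi_22 = [rho(2) - phi_11 rho(1)] / [1 - phi_11 rho(1)] = [-0.1344 - (-0.3868)(-0.3868)] / [1 - (-0.3868)(-0.3868)]
         = -0.28401424 / 0.85038576 = -0.334.
Therefore phi_{22} = -0.3340.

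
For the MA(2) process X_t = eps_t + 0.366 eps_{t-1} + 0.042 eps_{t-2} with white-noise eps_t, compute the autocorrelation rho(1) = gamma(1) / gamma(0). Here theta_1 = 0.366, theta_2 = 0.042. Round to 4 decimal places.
\rho(1) = 0.3358

For an MA(q) process with theta_0 = 1, the autocovariance is
  gamma(k) = sigma^2 * sum_{i=0..q-k} theta_i * theta_{i+k},
and rho(k) = gamma(k) / gamma(0). Sigma^2 cancels.
  numerator   = (1)*(0.366) + (0.366)*(0.042) = 0.381372.
  denominator = (1)^2 + (0.366)^2 + (0.042)^2 = 1.13572.
  rho(1) = 0.381372 / 1.13572 = 0.3358.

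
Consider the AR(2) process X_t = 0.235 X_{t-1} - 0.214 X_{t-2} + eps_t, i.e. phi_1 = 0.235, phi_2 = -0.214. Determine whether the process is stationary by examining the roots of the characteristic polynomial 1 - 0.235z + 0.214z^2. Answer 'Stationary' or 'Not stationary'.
\text{Stationary}

The AR(p) characteristic polynomial is P(z) = 1 - 0.235z + 0.214z^2.
Stationarity requires all roots to lie outside the unit circle, i.e. |z| > 1 for every root.
Set 1 + (-0.235) z + (0.214) z^2 = 0, i.e. a z^2 + b z + c = 0 with a = 0.214, b = -0.235, c = 1.
Discriminant D = b^2 - 4ac = (-0.235)^2 - 4*(0.214)*1 = 0.055225 - (0.856) = -0.800775.
D < 0, so the roots are the complex-conjugate pair z = (-b +/- i sqrt(-D)) / (2a) = 0.5491 +/- 2.0908i.
For a conjugate pair |z|^2 = z * conj(z) = (product of roots) = c/a = 1/(0.214) = 4.672897, so |z| = sqrt(4.672897) = 2.1617 for both roots.
Moduli of all roots: 2.1617, 2.1617.
All moduli strictly greater than 1? Yes.
Verdict: Stationary.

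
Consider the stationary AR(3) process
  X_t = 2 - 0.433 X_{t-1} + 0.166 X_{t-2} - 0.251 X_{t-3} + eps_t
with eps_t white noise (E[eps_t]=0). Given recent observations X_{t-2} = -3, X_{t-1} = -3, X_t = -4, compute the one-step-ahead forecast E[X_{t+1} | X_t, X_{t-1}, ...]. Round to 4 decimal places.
E[X_{t+1} \mid \mathcal F_t] = 3.9870

For an AR(p) model X_t = c + sum_i phi_i X_{t-i} + eps_t, the
one-step-ahead conditional mean is
  E[X_{t+1} | X_t, ...] = c + sum_i phi_i X_{t+1-i}.
Substitute known values:
  E[X_{t+1} | ...] = 2 + (-0.433) * (-4) + (0.166) * (-3) + (-0.251) * (-3)
                   = 3.9870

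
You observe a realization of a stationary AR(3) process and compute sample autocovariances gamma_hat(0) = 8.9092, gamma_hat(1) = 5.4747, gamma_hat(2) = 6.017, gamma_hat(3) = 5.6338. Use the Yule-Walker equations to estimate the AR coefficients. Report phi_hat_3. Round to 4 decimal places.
\hat\phi_{3} = 0.2540

The Yule-Walker equations for an AR(p) process read, in matrix form,
  Gamma_p phi = r_p,   with   (Gamma_p)_{ij} = gamma(|i - j|),
                       (r_p)_i = gamma(i),   i,j = 1..p.
Substitute the sample gammas (Toeplitz matrix and right-hand side of size 3):
  Gamma_p = [[8.9092, 5.4747, 6.017], [5.4747, 8.9092, 5.4747], [6.017, 5.4747, 8.9092]]
  r_p     = [5.4747, 6.017, 5.6338]
Written out (R1..R3):
  (R1) 8.9092 phi_1 + 5.4747 phi_2 + 6.017 phi_3 = 5.4747
  (R2) 5.4747 phi_1 + 8.9092 phi_2 + 5.4747 phi_3 = 6.017
  (R3) 6.017 phi_1 + 5.4747 phi_2 + 8.9092 phi_3 = 5.6338
Gaussian elimination:
  R2 <- R2 - (5.4747/8.9092) R1 = R2 - (0.6145) R1:  5.544999 phi_2 + 1.777256 phi_3 = 2.652799
  R3 <- R3 - (6.017/8.9092) R1 = R3 - (0.675369) R1:  1.777256 phi_2 + 4.845503 phi_3 = 1.936356
  R3 <- R3 - (1.777256/5.544999) R2 = R3 - (0.320515) R2:  4.275866 phi_3 = 1.086094
Back-substitution:
  phi_hat_3 = 1.086094 / 4.275866 = 0.254006
  phi_hat_2 = (2.652799 - (1.777256)(0.254006)) / 5.544999 = 0.397
  phi_hat_1 = (5.4747 - (5.4747)(0.397) - (6.017)(0.254006)) / 8.9092 = 0.198996
So phi_hat = [0.1990, 0.3970, 0.2540].
Therefore phi_hat_3 = 0.2540.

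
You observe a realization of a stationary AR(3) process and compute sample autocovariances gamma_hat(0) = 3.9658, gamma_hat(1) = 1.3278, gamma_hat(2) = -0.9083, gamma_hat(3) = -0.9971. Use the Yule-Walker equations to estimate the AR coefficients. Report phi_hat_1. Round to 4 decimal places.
\hat\phi_{1} = 0.4550

The Yule-Walker equations for an AR(p) process read, in matrix form,
  Gamma_p phi = r_p,   with   (Gamma_p)_{ij} = gamma(|i - j|),
                       (r_p)_i = gamma(i),   i,j = 1..p.
Substitute the sample gammas (Toeplitz matrix and right-hand side of size 3):
  Gamma_p = [[3.9658, 1.3278, -0.9083], [1.3278, 3.9658, 1.3278], [-0.9083, 1.3278, 3.9658]]
  r_p     = [1.3278, -0.9083, -0.9971]
Written out (R1..R3):
  (R1) 3.9658 phi_1 + 1.3278 phi_2 - 0.9083 phi_3 = 1.3278
  (R2) 1.3278 phi_1 + 3.9658 phi_2 + 1.3278 phi_3 = -0.9083
  (R3) -0.9083 phi_1 + 1.3278 phi_2 + 3.9658 phi_3 = -0.9971
Gaussian elimination:
  R2 <- R2 - (1.3278/3.9658) R1 = R2 - (0.334813) R1:  3.521236 phi_2 + 1.63191 phi_3 = -1.352864
  R3 <- R3 - (-0.9083/3.9658) R1 = R3 - (-0.229033) R1:  1.63191 phi_2 + 3.757769 phi_3 = -0.69299
  R3 <- R3 - (1.63191/3.521236) R2 = R3 - (0.463448) R2:  3.001463 phi_3 = -0.066007
Back-substitution:
  phi_hat_3 = -0.066007 / 3.001463 = -0.021992
  phi_hat_2 = (-1.352864 - (1.63191)(-0.021992)) / 3.521236 = -0.37401
  phi_hat_1 = (1.3278 - (1.3278)(-0.37401) - (-0.9083)(-0.021992)) / 3.9658 = 0.454999
So phi_hat = [0.4550, -0.3740, -0.0220].
Therefore phi_hat_1 = 0.4550.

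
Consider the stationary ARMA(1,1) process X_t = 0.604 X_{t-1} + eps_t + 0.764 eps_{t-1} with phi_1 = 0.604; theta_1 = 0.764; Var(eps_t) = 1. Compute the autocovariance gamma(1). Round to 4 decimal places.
\gamma(1) = 3.1475

Multiply the model equation by X_{t-k} and take expectations. With theta_0 = psi_0 = 1 and psi_j the MA(infinity) weights, this gives
  gamma(k) - sum_i phi_i gamma(k-i) = c_k,
  c_k = sigma^2 * sum_{j=k..q} theta_j psi_{j-k}   (c_k = 0 for k > q),
using gamma(-m) = gamma(m).
psi-weights needed (psi_j = theta_j + sum_i phi_i psi_{j-i}):
  psi_1 = theta_1 + phi_1 = 0.764 + (0.604) = 1.368
Right-hand sides:
  c_0 = sigma^2 (1 + theta_1 psi_1) = 1 * (1 + (0.764)(1.368)) = 1 * 2.045152 = 2.045152
  c_1 = sigma^2 theta_1 = 1 * (0.764) = 0.764
  c_2 = 0
Equations for k = 0 and k = 1 (AR order 1):
  gamma(0) = phi_1 gamma(1) + c_0
  gamma(1) = phi_1 gamma(0) + c_1
Substituting the second into the first: gamma(0) (1 - phi_1^2) = c_0 + phi_1 c_1, so
  gamma(0) = (c_0 + phi_1 c_1) / (1 - phi_1^2) = (2.045152 + (0.604)(0.764)) / (1 - (0.604)^2) = 2.506608 / 0.635184 = 3.946271.
  gamma(1) = phi_1 gamma(0) + c_1 = (0.604)(3.946271) + (0.764) = 3.147547.
Therefore gamma(1) = 3.1475 (to 4 decimal places).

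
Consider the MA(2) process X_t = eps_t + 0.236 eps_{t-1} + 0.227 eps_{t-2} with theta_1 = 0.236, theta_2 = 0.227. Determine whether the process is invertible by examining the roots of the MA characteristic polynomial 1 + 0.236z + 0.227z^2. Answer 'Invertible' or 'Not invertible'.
\text{Invertible}

The MA(q) characteristic polynomial is P(z) = 1 + 0.236z + 0.227z^2.
Invertibility requires all roots to lie outside the unit circle, i.e. |z| > 1 for every root.
Set 1 + (0.236) z + (0.227) z^2 = 0, i.e. a z^2 + b z + c = 0 with a = 0.227, b = 0.236, c = 1.
Discriminant D = b^2 - 4ac = (0.236)^2 - 4*(0.227)*1 = 0.055696 - (0.908) = -0.852304.
D < 0, so the roots are the complex-conjugate pair z = (-b +/- i sqrt(-D)) / (2a) = -0.5198 +/- 2.0335i.
For a conjugate pair |z|^2 = z * conj(z) = (product of roots) = c/a = 1/(0.227) = 4.405286, so |z| = sqrt(4.405286) = 2.0989 for both roots.
Moduli of all roots: 2.0989, 2.0989.
All moduli strictly greater than 1? Yes.
Verdict: Invertible.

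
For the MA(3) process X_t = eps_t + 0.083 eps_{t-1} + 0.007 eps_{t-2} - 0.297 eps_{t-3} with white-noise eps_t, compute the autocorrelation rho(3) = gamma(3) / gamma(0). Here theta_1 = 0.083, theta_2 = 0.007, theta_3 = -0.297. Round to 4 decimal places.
\rho(3) = -0.2712

For an MA(q) process with theta_0 = 1, the autocovariance is
  gamma(k) = sigma^2 * sum_{i=0..q-k} theta_i * theta_{i+k},
and rho(k) = gamma(k) / gamma(0). Sigma^2 cancels.
  numerator   = (1)*(-0.297) = -0.297.
  denominator = (1)^2 + (0.083)^2 + (0.007)^2 + (-0.297)^2 = 1.095147.
  rho(3) = -0.297 / 1.095147 = -0.2712.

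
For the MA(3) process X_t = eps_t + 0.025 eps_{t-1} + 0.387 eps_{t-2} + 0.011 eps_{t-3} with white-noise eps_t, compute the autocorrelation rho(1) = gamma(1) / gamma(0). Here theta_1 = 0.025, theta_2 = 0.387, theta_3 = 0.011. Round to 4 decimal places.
\rho(1) = 0.0338

For an MA(q) process with theta_0 = 1, the autocovariance is
  gamma(k) = sigma^2 * sum_{i=0..q-k} theta_i * theta_{i+k},
and rho(k) = gamma(k) / gamma(0). Sigma^2 cancels.
  numerator   = (1)*(0.025) + (0.025)*(0.387) + (0.387)*(0.011) = 0.038932.
  denominator = (1)^2 + (0.025)^2 + (0.387)^2 + (0.011)^2 = 1.150515.
  rho(1) = 0.038932 / 1.150515 = 0.0338.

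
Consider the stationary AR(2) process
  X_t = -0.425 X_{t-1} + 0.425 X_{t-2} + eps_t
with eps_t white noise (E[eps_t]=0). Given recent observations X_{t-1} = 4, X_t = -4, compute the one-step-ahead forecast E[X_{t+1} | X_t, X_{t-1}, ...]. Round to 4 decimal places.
E[X_{t+1} \mid \mathcal F_t] = 3.4000

For an AR(p) model X_t = c + sum_i phi_i X_{t-i} + eps_t, the
one-step-ahead conditional mean is
  E[X_{t+1} | X_t, ...] = c + sum_i phi_i X_{t+1-i}.
Substitute known values:
  E[X_{t+1} | ...] = (-0.425) * (-4) + (0.425) * (4)
                   = 3.4000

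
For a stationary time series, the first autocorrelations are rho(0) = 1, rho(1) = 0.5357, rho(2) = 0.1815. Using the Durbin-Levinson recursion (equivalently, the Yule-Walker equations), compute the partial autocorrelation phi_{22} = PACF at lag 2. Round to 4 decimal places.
\phi_{22} = -0.1479

The PACF at lag k is phi_{kk}, the last component of the solution
to the Yule-Walker system G_k phi = r_k where
  (G_k)_{ij} = rho(|i - j|), (r_k)_i = rho(i), i,j = 1..k.
Equivalently, Durbin-Levinson gives phi_{kk} iteratively:
  phi_{11} = rho(1)
  phi_{kk} = [rho(k) - sum_{j=1..k-1} phi_{k-1,j} rho(k-j)]
            / [1 - sum_{j=1..k-1} phi_{k-1,j} rho(j)],
  phi_{k,j} = phi_{k-1,j} - phi_{kk} phi_{k-1,k-j},  j = 1..k-1.
Step k = 1:
  phi_11 = rho(1) = 0.5357.
Step k = 2:
  phi_22 = [rho(2) - phi_11 rho(1)] / [1 - phi_11 rho(1)] = [0.1815 - (0.5357)(0.5357)] / [1 - (0.5357)(0.5357)]
         = -0.10547449 / 0.71302551 = -0.1479.
Therefore phi_{22} = -0.1479.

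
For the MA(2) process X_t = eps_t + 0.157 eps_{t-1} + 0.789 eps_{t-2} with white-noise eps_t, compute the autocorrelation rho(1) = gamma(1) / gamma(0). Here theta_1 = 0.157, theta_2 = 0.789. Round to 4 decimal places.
\rho(1) = 0.1705

For an MA(q) process with theta_0 = 1, the autocovariance is
  gamma(k) = sigma^2 * sum_{i=0..q-k} theta_i * theta_{i+k},
and rho(k) = gamma(k) / gamma(0). Sigma^2 cancels.
  numerator   = (1)*(0.157) + (0.157)*(0.789) = 0.280873.
  denominator = (1)^2 + (0.157)^2 + (0.789)^2 = 1.64717.
  rho(1) = 0.280873 / 1.64717 = 0.1705.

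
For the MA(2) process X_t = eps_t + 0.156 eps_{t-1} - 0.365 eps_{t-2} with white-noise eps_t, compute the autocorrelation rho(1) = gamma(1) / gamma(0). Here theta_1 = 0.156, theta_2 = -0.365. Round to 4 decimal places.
\rho(1) = 0.0856

For an MA(q) process with theta_0 = 1, the autocovariance is
  gamma(k) = sigma^2 * sum_{i=0..q-k} theta_i * theta_{i+k},
and rho(k) = gamma(k) / gamma(0). Sigma^2 cancels.
  numerator   = (1)*(0.156) + (0.156)*(-0.365) = 0.09906.
  denominator = (1)^2 + (0.156)^2 + (-0.365)^2 = 1.157561.
  rho(1) = 0.09906 / 1.157561 = 0.0856.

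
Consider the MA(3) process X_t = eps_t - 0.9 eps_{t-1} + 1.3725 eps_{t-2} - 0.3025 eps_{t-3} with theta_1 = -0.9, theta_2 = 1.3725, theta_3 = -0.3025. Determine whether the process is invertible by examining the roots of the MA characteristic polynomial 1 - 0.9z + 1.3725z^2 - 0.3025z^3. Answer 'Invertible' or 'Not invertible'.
\text{Not invertible}

The MA(q) characteristic polynomial is P(z) = 1 - 0.9z + 1.3725z^2 - 0.3025z^3.
Invertibility requires all roots to lie outside the unit circle, i.e. |z| > 1 for every root.
Degree 3: look for a simple real root z0 first, then factor out (1 - z/z0) and solve the remaining quadratic.
Testing z0 = 4: P(4) = 1 + (-0.9)(4) + (1.3725)(4)^2 + (-0.3025)(4)^3
  = 1 + (-3.6) + (21.96) + (-19.36) = 0.  So z_0 = 4 is a root, |z_0| = 4.
Divide out the factor (1 - 0.25 z) = (1 - z/z0) (since 1/z0 = 0.25):
  P(z) = (1 - 0.25 z)(1 + (-0.65) z + (1.21) z^2)
  [check: z-coef -0.65 - (0.25) = -0.9; z^2-coef 1.21 - (0.25)(-0.65) = 1.3725; z^3-coef -(0.25)(1.21) = -0.3025.]
Remaining roots from the quadratic factor 1 + (-0.65) z + (1.21) z^2:
  Set 1 + (-0.65) z + (1.21) z^2 = 0, i.e. a z^2 + b z + c = 0 with a = 1.21, b = -0.65, c = 1.
  Discriminant D = b^2 - 4ac = (-0.65)^2 - 4*(1.21)*1 = 0.4225 - (4.84) = -4.4175.
  D < 0, so the roots are the complex-conjugate pair z = (-b +/- i sqrt(-D)) / (2a) = 0.2686 +/- 0.8685i.
  For a conjugate pair |z|^2 = z * conj(z) = (product of roots) = c/a = 1/(1.21) = 0.826446, so |z| = sqrt(0.826446) = 0.9091 for both roots.
Moduli of all roots: 4.0000, 0.9091, 0.9091.
All moduli strictly greater than 1? No.
Verdict: Not invertible.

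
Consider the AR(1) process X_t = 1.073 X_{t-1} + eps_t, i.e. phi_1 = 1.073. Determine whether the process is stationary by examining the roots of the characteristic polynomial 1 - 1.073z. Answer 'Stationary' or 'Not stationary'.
\text{Not stationary}

The AR(p) characteristic polynomial is P(z) = 1 - 1.073z.
Stationarity requires all roots to lie outside the unit circle, i.e. |z| > 1 for every root.
This is linear in z: 1 + (-1.073) z = 0  =>  z = -1/(-1.073) = 0.931966,  |z| = 0.931966.
Moduli of all roots: 0.9320.
All moduli strictly greater than 1? No.
Verdict: Not stationary.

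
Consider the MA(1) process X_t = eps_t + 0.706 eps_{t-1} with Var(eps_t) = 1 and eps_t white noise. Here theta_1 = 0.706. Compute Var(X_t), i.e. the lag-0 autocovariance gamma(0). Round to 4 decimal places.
\gamma(0) = 1.4984

For an MA(q) process X_t = eps_t + sum_i theta_i eps_{t-i} with
Var(eps_t) = sigma^2, the variance is
  gamma(0) = sigma^2 * (1 + sum_i theta_i^2).
  sum_i theta_i^2 = (0.706)^2 = 0.498436.
  gamma(0) = 1 * (1 + 0.498436) = 1 * 1.498436 = 1.498436, which rounds to 1.4984.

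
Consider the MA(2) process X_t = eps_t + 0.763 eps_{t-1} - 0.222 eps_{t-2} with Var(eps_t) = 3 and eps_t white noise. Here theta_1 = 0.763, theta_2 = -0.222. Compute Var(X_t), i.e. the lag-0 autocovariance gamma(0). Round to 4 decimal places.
\gamma(0) = 4.8944

For an MA(q) process X_t = eps_t + sum_i theta_i eps_{t-i} with
Var(eps_t) = sigma^2, the variance is
  gamma(0) = sigma^2 * (1 + sum_i theta_i^2).
  sum_i theta_i^2 = (0.763)^2 + (-0.222)^2 = 0.582169 + 0.049284 = 0.631453.
  gamma(0) = 3 * (1 + 0.631453) = 3 * 1.631453 = 4.894359, which rounds to 4.8944.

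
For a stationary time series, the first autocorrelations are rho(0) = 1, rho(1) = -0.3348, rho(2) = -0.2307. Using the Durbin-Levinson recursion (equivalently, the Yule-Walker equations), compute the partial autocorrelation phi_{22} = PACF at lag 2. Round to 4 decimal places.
\phi_{22} = -0.3861

The PACF at lag k is phi_{kk}, the last component of the solution
to the Yule-Walker system G_k phi = r_k where
  (G_k)_{ij} = rho(|i - j|), (r_k)_i = rho(i), i,j = 1..k.
Equivalently, Durbin-Levinson gives phi_{kk} iteratively:
  phi_{11} = rho(1)
  phi_{kk} = [rho(k) - sum_{j=1..k-1} phi_{k-1,j} rho(k-j)]
            / [1 - sum_{j=1..k-1} phi_{k-1,j} rho(j)],
  phi_{k,j} = phi_{k-1,j} - phi_{kk} phi_{k-1,k-j},  j = 1..k-1.
Step k = 1:
  phi_11 = rho(1) = -0.3348.
Step k = 2:
  phi_22 = [rho(2) - phi_11 rho(1)] / [1 - phi_11 rho(1)] = [-0.2307 - (-0.3348)(-0.3348)] / [1 - (-0.3348)(-0.3348)]
         = -0.34279104 / 0.88790896 = -0.3861.
Therefore phi_{22} = -0.3861.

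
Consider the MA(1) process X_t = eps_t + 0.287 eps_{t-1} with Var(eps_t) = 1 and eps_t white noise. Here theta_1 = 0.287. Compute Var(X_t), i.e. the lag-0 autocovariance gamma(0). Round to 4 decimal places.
\gamma(0) = 1.0824

For an MA(q) process X_t = eps_t + sum_i theta_i eps_{t-i} with
Var(eps_t) = sigma^2, the variance is
  gamma(0) = sigma^2 * (1 + sum_i theta_i^2).
  sum_i theta_i^2 = (0.287)^2 = 0.082369.
  gamma(0) = 1 * (1 + 0.082369) = 1 * 1.082369 = 1.082369, which rounds to 1.0824.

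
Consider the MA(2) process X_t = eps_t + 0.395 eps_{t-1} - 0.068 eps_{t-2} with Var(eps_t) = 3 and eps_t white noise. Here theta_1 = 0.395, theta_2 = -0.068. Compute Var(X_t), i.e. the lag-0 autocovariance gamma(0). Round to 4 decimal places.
\gamma(0) = 3.4819

For an MA(q) process X_t = eps_t + sum_i theta_i eps_{t-i} with
Var(eps_t) = sigma^2, the variance is
  gamma(0) = sigma^2 * (1 + sum_i theta_i^2).
  sum_i theta_i^2 = (0.395)^2 + (-0.068)^2 = 0.156025 + 0.004624 = 0.160649.
  gamma(0) = 3 * (1 + 0.160649) = 3 * 1.160649 = 3.481947, which rounds to 3.4819.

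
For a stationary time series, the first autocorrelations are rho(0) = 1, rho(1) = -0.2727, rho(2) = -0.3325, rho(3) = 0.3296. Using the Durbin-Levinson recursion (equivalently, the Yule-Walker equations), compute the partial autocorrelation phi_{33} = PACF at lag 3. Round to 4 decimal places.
\phi_{33} = 0.1061

The PACF at lag k is phi_{kk}, the last component of the solution
to the Yule-Walker system G_k phi = r_k where
  (G_k)_{ij} = rho(|i - j|), (r_k)_i = rho(i), i,j = 1..k.
Equivalently, Durbin-Levinson gives phi_{kk} iteratively:
  phi_{11} = rho(1)
  phi_{kk} = [rho(k) - sum_{j=1..k-1} phi_{k-1,j} rho(k-j)]
            / [1 - sum_{j=1..k-1} phi_{k-1,j} rho(j)],
  phi_{k,j} = phi_{k-1,j} - phi_{kk} phi_{k-1,k-j},  j = 1..k-1.
Step k = 1:
  phi_11 = rho(1) = -0.2727.
Step k = 2:
  phi_22 = [rho(2) - phi_11 rho(1)] / [1 - phi_11 rho(1)] = [-0.3325 - (-0.2727)(-0.2727)] / [1 - (-0.2727)(-0.2727)]
         = -0.40686529 / 0.92563471 = -0.439553.
  Update: phi_21 = phi_11 - phi_22 phi_11 = -0.2727 - (-0.439553)(-0.2727) = -0.392566.
Step k = 3:
  phi_33 = [rho(3) - phi_21 rho(2) - phi_22 rho(1)] / [1 - phi_21 rho(1) - phi_22 rho(2)]
    numerator   = 0.3296 - (-0.392566)(-0.3325) - (-0.439553)(-0.2727) = 0.07920576
    denominator = 1 - (-0.392566)(-0.2727) - (-0.439553)(-0.3325) = 0.74679595
  phi_33 = 0.07920576 / 0.74679595 = 0.1061.
Therefore phi_{33} = 0.1061.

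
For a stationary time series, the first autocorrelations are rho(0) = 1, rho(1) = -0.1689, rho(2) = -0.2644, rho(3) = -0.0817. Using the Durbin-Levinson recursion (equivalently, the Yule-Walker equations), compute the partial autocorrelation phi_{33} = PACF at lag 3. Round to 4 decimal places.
\phi_{33} = -0.2160

The PACF at lag k is phi_{kk}, the last component of the solution
to the Yule-Walker system G_k phi = r_k where
  (G_k)_{ij} = rho(|i - j|), (r_k)_i = rho(i), i,j = 1..k.
Equivalently, Durbin-Levinson gives phi_{kk} iteratively:
  phi_{11} = rho(1)
  phi_{kk} = [rho(k) - sum_{j=1..k-1} phi_{k-1,j} rho(k-j)]
            / [1 - sum_{j=1..k-1} phi_{k-1,j} rho(j)],
  phi_{k,j} = phi_{k-1,j} - phi_{kk} phi_{k-1,k-j},  j = 1..k-1.
Step k = 1:
  phi_11 = rho(1) = -0.1689.
Step k = 2:
  phi_22 = [rho(2) - phi_11 rho(1)] / [1 - phi_11 rho(1)] = [-0.2644 - (-0.1689)(-0.1689)] / [1 - (-0.1689)(-0.1689)]
         = -0.29292721 / 0.97147279 = -0.301529.
  Update: phi_21 = phi_11 - phi_22 phi_11 = -0.1689 - (-0.301529)(-0.1689) = -0.219828.
Step k = 3:
  phi_33 = [rho(3) - phi_21 rho(2) - phi_22 rho(1)] / [1 - phi_21 rho(1) - phi_22 rho(2)]
    numerator   = -0.0817 - (-0.219828)(-0.2644) - (-0.301529)(-0.1689) = -0.19075083
    denominator = 1 - (-0.219828)(-0.1689) - (-0.301529)(-0.2644) = 0.88314674
  phi_33 = -0.19075083 / 0.88314674 = -0.216.
Therefore phi_{33} = -0.2160.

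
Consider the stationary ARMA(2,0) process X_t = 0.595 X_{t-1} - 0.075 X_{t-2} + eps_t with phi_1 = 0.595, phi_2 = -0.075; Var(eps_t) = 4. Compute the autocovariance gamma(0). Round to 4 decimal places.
\gamma(0) = 5.7992

Multiply the model equation by X_{t-k} and take expectations. With theta_0 = psi_0 = 1 and psi_j the MA(infinity) weights, this gives
  gamma(k) - sum_i phi_i gamma(k-i) = c_k,
  c_k = sigma^2 * sum_{j=k..q} theta_j psi_{j-k}   (c_k = 0 for k > q),
using gamma(-m) = gamma(m).
Pure AR (q = 0): c_0 = sigma^2 = 4, c_k = 0 for k >= 1.
Equations for k = 0, 1, 2 (AR order 2, c_2 = 0):
  (E0) gamma(0) = phi_1 gamma(1) + phi_2 gamma(2) + c_0
  (E1) gamma(1) = phi_1 gamma(0) + phi_2 gamma(1) + c_1
  (E2) gamma(2) = phi_1 gamma(1) + phi_2 gamma(0)
From (E1): gamma(1) = A gamma(0) + B with
  A = phi_1 / (1 - phi_2) = 0.595 / 1.075 = 0.553488,   B = c_1 / (1 - phi_2) = 0 / 1.075 = 0.
Insert (E2) into (E0): gamma(0) (1 - phi_2^2) = phi_1 (1 + phi_2) gamma(1) + c_0.
  phi_1 (1 + phi_2) = (0.595)(0.925) = 0.550375,   1 - phi_2^2 = 0.994375.
Replace gamma(1) by A gamma(0) + B and collect gamma(0):
  gamma(0) [0.994375 - (0.550375)(0.553488)] = c_0 = 4
  gamma(0) * 0.689749 = 4
  gamma(0) = 4 / 0.689749 = 5.799212.
Therefore gamma(0) = 5.7992 (to 4 decimal places).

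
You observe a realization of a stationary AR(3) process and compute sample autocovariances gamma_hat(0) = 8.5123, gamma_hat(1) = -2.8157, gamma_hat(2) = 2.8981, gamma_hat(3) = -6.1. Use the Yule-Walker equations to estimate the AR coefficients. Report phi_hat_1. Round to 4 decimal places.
\hat\phi_{1} = -0.0740

The Yule-Walker equations for an AR(p) process read, in matrix form,
  Gamma_p phi = r_p,   with   (Gamma_p)_{ij} = gamma(|i - j|),
                       (r_p)_i = gamma(i),   i,j = 1..p.
Substitute the sample gammas (Toeplitz matrix and right-hand side of size 3):
  Gamma_p = [[8.5123, -2.8157, 2.8981], [-2.8157, 8.5123, -2.8157], [2.8981, -2.8157, 8.5123]]
  r_p     = [-2.8157, 2.8981, -6.1]
Written out (R1..R3):
  (R1) 8.5123 phi_1 - 2.8157 phi_2 + 2.8981 phi_3 = -2.8157
  (R2) -2.8157 phi_1 + 8.5123 phi_2 - 2.8157 phi_3 = 2.8981
  (R3) 2.8981 phi_1 - 2.8157 phi_2 + 8.5123 phi_3 = -6.1
Gaussian elimination:
  R2 <- R2 - (-2.8157/8.5123) R1 = R2 - (-0.33078) R1:  7.580922 phi_2 - 1.857066 phi_3 = 1.966722
  R3 <- R3 - (2.8981/8.5123) R1 = R3 - (0.34046) R1:  -1.857066 phi_2 + 7.525612 phi_3 = -5.141366
  R3 <- R3 - (-1.857066/7.580922) R2 = R3 - (-0.244966) R2:  7.070695 phi_3 = -4.659586
Back-substitution:
  phi_hat_3 = -4.659586 / 7.070695 = -0.659
  phi_hat_2 = (1.966722 - (-1.857066)(-0.659)) / 7.580922 = 0.097998
  phi_hat_1 = (-2.8157 - (-2.8157)(0.097998) - (2.8981)(-0.659)) / 8.5123 = -0.074001
So phi_hat = [-0.0740, 0.0980, -0.6590].
Therefore phi_hat_1 = -0.0740.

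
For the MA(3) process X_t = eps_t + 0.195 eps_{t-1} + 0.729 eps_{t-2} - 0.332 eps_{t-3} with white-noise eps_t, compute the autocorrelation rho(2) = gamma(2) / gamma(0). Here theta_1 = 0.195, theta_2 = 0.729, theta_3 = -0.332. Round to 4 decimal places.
\rho(2) = 0.3955

For an MA(q) process with theta_0 = 1, the autocovariance is
  gamma(k) = sigma^2 * sum_{i=0..q-k} theta_i * theta_{i+k},
and rho(k) = gamma(k) / gamma(0). Sigma^2 cancels.
  numerator   = (1)*(0.729) + (0.195)*(-0.332) = 0.66426.
  denominator = (1)^2 + (0.195)^2 + (0.729)^2 + (-0.332)^2 = 1.67969.
  rho(2) = 0.66426 / 1.67969 = 0.3955.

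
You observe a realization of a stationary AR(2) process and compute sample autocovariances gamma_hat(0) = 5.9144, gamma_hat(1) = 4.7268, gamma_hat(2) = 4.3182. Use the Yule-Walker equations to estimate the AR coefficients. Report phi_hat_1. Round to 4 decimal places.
\hat\phi_{1} = 0.5970

The Yule-Walker equations for an AR(p) process read, in matrix form,
  Gamma_p phi = r_p,   with   (Gamma_p)_{ij} = gamma(|i - j|),
                       (r_p)_i = gamma(i),   i,j = 1..p.
Substitute the sample gammas (Toeplitz matrix and right-hand side of size 2):
  Gamma_p = [[5.9144, 4.7268], [4.7268, 5.9144]]
  r_p     = [4.7268, 4.3182]
Written out:
  5.9144 phi_1 + 4.7268 phi_2 = 4.7268
  4.7268 phi_1 + 5.9144 phi_2 = 4.3182
Solve by Cramer's rule:
  det = gamma(0)^2 - gamma(1)^2 = (5.9144)^2 - (4.7268)^2 = 34.98012736 - 22.34263824 = 12.63748912
  phi_hat_1 = [gamma(1) gamma(0) - gamma(1) gamma(2)] / det = [(4.7268)(5.9144) - (4.7268)(4.3182)] / 12.63748912 = 7.54491816 / 12.63748912 = 0.597
  phi_hat_2 = [gamma(0) gamma(2) - gamma(1)^2] / det = [(5.9144)(4.3182) - (4.7268)^2] / 12.63748912 = 3.19692384 / 12.63748912 = 0.253
So phi_hat = [0.5970, 0.2530].
Therefore phi_hat_1 = 0.5970.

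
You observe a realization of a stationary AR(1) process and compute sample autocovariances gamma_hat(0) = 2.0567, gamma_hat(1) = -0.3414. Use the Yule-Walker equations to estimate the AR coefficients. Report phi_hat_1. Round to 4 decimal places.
\hat\phi_{1} = -0.1660

The Yule-Walker equations for an AR(p) process read, in matrix form,
  Gamma_p phi = r_p,   with   (Gamma_p)_{ij} = gamma(|i - j|),
                       (r_p)_i = gamma(i),   i,j = 1..p.
Substitute the sample gammas (Toeplitz matrix and right-hand side of size 1):
  Gamma_p = [[2.0567]]
  r_p     = [-0.3414]
With p = 1 this is the single equation gamma(0) phi_1 = gamma(1):
  phi_hat_1 = gamma(1) / gamma(0) = -0.3414 / 2.0567 = -0.1660.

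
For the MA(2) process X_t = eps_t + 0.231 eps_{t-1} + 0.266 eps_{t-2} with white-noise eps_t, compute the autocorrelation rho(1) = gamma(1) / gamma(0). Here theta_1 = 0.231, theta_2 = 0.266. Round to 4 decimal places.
\rho(1) = 0.2602

For an MA(q) process with theta_0 = 1, the autocovariance is
  gamma(k) = sigma^2 * sum_{i=0..q-k} theta_i * theta_{i+k},
and rho(k) = gamma(k) / gamma(0). Sigma^2 cancels.
  numerator   = (1)*(0.231) + (0.231)*(0.266) = 0.292446.
  denominator = (1)^2 + (0.231)^2 + (0.266)^2 = 1.124117.
  rho(1) = 0.292446 / 1.124117 = 0.2602.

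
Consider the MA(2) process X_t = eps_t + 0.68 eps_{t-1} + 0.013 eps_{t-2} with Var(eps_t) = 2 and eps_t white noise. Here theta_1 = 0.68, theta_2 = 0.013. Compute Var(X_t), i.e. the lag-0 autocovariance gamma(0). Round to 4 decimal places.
\gamma(0) = 2.9251

For an MA(q) process X_t = eps_t + sum_i theta_i eps_{t-i} with
Var(eps_t) = sigma^2, the variance is
  gamma(0) = sigma^2 * (1 + sum_i theta_i^2).
  sum_i theta_i^2 = (0.68)^2 + (0.013)^2 = 0.4624 + 0.000169 = 0.462569.
  gamma(0) = 2 * (1 + 0.462569) = 2 * 1.462569 = 2.925138, which rounds to 2.9251.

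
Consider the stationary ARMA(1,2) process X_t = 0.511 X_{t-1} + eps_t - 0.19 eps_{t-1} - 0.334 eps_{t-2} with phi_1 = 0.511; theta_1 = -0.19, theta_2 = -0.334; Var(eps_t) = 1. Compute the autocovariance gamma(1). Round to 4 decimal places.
\gamma(1) = 0.2864

Multiply the model equation by X_{t-k} and take expectations. With theta_0 = psi_0 = 1 and psi_j the MA(infinity) weights, this gives
  gamma(k) - sum_i phi_i gamma(k-i) = c_k,
  c_k = sigma^2 * sum_{j=k..q} theta_j psi_{j-k}   (c_k = 0 for k > q),
using gamma(-m) = gamma(m).
psi-weights needed (psi_j = theta_j + sum_i phi_i psi_{j-i}):
  psi_1 = theta_1 + phi_1 = -0.19 + (0.511) = 0.321
  psi_2 = theta_2 + phi_1 psi_1 = -0.334 + (0.511)(0.321) = -0.169969
Right-hand sides:
  c_0 = sigma^2 (1 + theta_1 psi_1 + theta_2 psi_2) = 1 * (1 + (-0.19)(0.321) + (-0.334)(-0.169969)) = 1 * 0.99578 = 0.99578
  c_1 = sigma^2 (theta_1 + theta_2 psi_1) = 1 * (-0.19 + (-0.334)(0.321)) = -0.297214
  c_2 = sigma^2 theta_2 = 1 * (-0.334) = -0.334
Equations for k = 0 and k = 1 (AR order 1):
  gamma(0) = phi_1 gamma(1) + c_0
  gamma(1) = phi_1 gamma(0) + c_1
Substituting the second into the first: gamma(0) (1 - phi_1^2) = c_0 + phi_1 c_1, so
  gamma(0) = (c_0 + phi_1 c_1) / (1 - phi_1^2) = (0.99578 + (0.511)(-0.297214)) / (1 - (0.511)^2) = 0.843903 / 0.738879 = 1.14214.
  gamma(1) = phi_1 gamma(0) + c_1 = (0.511)(1.14214) + (-0.297214) = 0.28642.
Therefore gamma(1) = 0.2864 (to 4 decimal places).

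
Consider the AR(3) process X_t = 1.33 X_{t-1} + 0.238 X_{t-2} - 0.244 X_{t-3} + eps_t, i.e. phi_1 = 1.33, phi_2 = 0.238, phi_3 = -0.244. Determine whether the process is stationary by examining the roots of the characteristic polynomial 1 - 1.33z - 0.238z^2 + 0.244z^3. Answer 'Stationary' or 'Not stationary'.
\text{Not stationary}

The AR(p) characteristic polynomial is P(z) = 1 - 1.33z - 0.238z^2 + 0.244z^3.
Stationarity requires all roots to lie outside the unit circle, i.e. |z| > 1 for every root.
Degree 3: look for a simple real root z0 first, then factor out (1 - z/z0) and solve the remaining quadratic.
Testing z0 = 2.5: P(2.5) = 1 + (-1.33)(2.5) + (-0.238)(2.5)^2 + (0.244)(2.5)^3
  = 1 + (-3.325) + (-1.4875) + (3.8125) = 0.  So z_0 = 2.5 is a root, |z_0| = 2.5.
Divide out the factor (1 - 0.4 z) = (1 - z/z0) (since 1/z0 = 0.4):
  P(z) = (1 - 0.4 z)(1 + (-0.93) z + (-0.61) z^2)
  [check: z-coef -0.93 - (0.4) = -1.33; z^2-coef -0.61 - (0.4)(-0.93) = -0.238; z^3-coef -(0.4)(-0.61) = 0.244.]
Remaining roots from the quadratic factor 1 + (-0.93) z + (-0.61) z^2:
  Set 1 + (-0.93) z + (-0.61) z^2 = 0, i.e. a z^2 + b z + c = 0 with a = -0.61, b = -0.93, c = 1.
  Discriminant D = b^2 - 4ac = (-0.93)^2 - 4*(-0.61)*1 = 0.8649 - (-2.44) = 3.3049.
  D >= 0, so the roots are real: z = (-b +/- sqrt(D)) / (2a) = (0.93 +/- 1.817938) / (-1.22).
    z_1 = (0.93 + 1.817938) / (-1.22) = -2.2524,   |z_1| = 2.2524.
    z_2 = (0.93 - 1.817938) / (-1.22) = 0.7278,   |z_2| = 0.7278.
Moduli of all roots: 2.5000, 2.2524, 0.7278.
All moduli strictly greater than 1? No.
Verdict: Not stationary.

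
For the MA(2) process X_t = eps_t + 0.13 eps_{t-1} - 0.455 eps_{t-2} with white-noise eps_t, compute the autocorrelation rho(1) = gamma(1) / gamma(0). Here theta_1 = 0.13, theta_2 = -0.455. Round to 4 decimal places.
\rho(1) = 0.0579

For an MA(q) process with theta_0 = 1, the autocovariance is
  gamma(k) = sigma^2 * sum_{i=0..q-k} theta_i * theta_{i+k},
and rho(k) = gamma(k) / gamma(0). Sigma^2 cancels.
  numerator   = (1)*(0.13) + (0.13)*(-0.455) = 0.07085.
  denominator = (1)^2 + (0.13)^2 + (-0.455)^2 = 1.223925.
  rho(1) = 0.07085 / 1.223925 = 0.0579.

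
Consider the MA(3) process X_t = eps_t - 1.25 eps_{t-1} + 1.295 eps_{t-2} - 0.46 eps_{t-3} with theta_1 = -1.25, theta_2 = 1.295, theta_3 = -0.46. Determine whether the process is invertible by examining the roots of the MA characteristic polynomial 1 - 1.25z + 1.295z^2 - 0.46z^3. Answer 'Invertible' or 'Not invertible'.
\text{Invertible}

The MA(q) characteristic polynomial is P(z) = 1 - 1.25z + 1.295z^2 - 0.46z^3.
Invertibility requires all roots to lie outside the unit circle, i.e. |z| > 1 for every root.
Degree 3: look for a simple real root z0 first, then factor out (1 - z/z0) and solve the remaining quadratic.
Testing z0 = 2: P(2) = 1 + (-1.25)(2) + (1.295)(2)^2 + (-0.46)(2)^3
  = 1 + (-2.5) + (5.18) + (-3.68) = 0.  So z_0 = 2 is a root, |z_0| = 2.
Divide out the factor (1 - 0.5 z) = (1 - z/z0) (since 1/z0 = 0.5):
  P(z) = (1 - 0.5 z)(1 + (-0.75) z + (0.92) z^2)
  [check: z-coef -0.75 - (0.5) = -1.25; z^2-coef 0.92 - (0.5)(-0.75) = 1.295; z^3-coef -(0.5)(0.92) = -0.46.]
Remaining roots from the quadratic factor 1 + (-0.75) z + (0.92) z^2:
  Set 1 + (-0.75) z + (0.92) z^2 = 0, i.e. a z^2 + b z + c = 0 with a = 0.92, b = -0.75, c = 1.
  Discriminant D = b^2 - 4ac = (-0.75)^2 - 4*(0.92)*1 = 0.5625 - (3.68) = -3.1175.
  D < 0, so the roots are the complex-conjugate pair z = (-b +/- i sqrt(-D)) / (2a) = 0.4076 +/- 0.9596i.
  For a conjugate pair |z|^2 = z * conj(z) = (product of roots) = c/a = 1/(0.92) = 1.086957, so |z| = sqrt(1.086957) = 1.0426 for both roots.
Moduli of all roots: 2.0000, 1.0426, 1.0426.
All moduli strictly greater than 1? Yes.
Verdict: Invertible.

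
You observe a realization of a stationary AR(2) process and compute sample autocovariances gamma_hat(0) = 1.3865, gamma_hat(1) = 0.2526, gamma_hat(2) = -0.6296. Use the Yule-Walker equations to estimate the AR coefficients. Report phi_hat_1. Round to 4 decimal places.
\hat\phi_{1} = 0.2740

The Yule-Walker equations for an AR(p) process read, in matrix form,
  Gamma_p phi = r_p,   with   (Gamma_p)_{ij} = gamma(|i - j|),
                       (r_p)_i = gamma(i),   i,j = 1..p.
Substitute the sample gammas (Toeplitz matrix and right-hand side of size 2):
  Gamma_p = [[1.3865, 0.2526], [0.2526, 1.3865]]
  r_p     = [0.2526, -0.6296]
Written out:
  1.3865 phi_1 + 0.2526 phi_2 = 0.2526
  0.2526 phi_1 + 1.3865 phi_2 = -0.6296
Solve by Cramer's rule:
  det = gamma(0)^2 - gamma(1)^2 = (1.3865)^2 - (0.2526)^2 = 1.92238225 - 0.06380676 = 1.85857549
  phi_hat_1 = [gamma(1) gamma(0) - gamma(1) gamma(2)] / det = [(0.2526)(1.3865) - (0.2526)(-0.6296)] / 1.85857549 = 0.50926686 / 1.85857549 = 0.274
  phi_hat_2 = [gamma(0) gamma(2) - gamma(1)^2] / det = [(1.3865)(-0.6296) - (0.2526)^2] / 1.85857549 = -0.93674716 / 1.85857549 = -0.504
So phi_hat = [0.2740, -0.5040].
Therefore phi_hat_1 = 0.2740.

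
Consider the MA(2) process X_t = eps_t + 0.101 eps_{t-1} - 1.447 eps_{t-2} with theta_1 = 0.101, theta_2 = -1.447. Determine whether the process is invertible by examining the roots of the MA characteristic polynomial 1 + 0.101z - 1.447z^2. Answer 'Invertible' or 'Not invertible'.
\text{Not invertible}

The MA(q) characteristic polynomial is P(z) = 1 + 0.101z - 1.447z^2.
Invertibility requires all roots to lie outside the unit circle, i.e. |z| > 1 for every root.
Set 1 + (0.101) z + (-1.447) z^2 = 0, i.e. a z^2 + b z + c = 0 with a = -1.447, b = 0.101, c = 1.
Discriminant D = b^2 - 4ac = (0.101)^2 - 4*(-1.447)*1 = 0.010201 - (-5.788) = 5.798201.
D >= 0, so the roots are real: z = (-b +/- sqrt(D)) / (2a) = (-0.101 +/- 2.407945) / (-2.894).
  z_1 = (-0.101 + 2.407945) / (-2.894) = -0.7971,   |z_1| = 0.7971.
  z_2 = (-0.101 - 2.407945) / (-2.894) = 0.8669,   |z_2| = 0.8669.
Moduli of all roots: 0.7971, 0.8669.
All moduli strictly greater than 1? No.
Verdict: Not invertible.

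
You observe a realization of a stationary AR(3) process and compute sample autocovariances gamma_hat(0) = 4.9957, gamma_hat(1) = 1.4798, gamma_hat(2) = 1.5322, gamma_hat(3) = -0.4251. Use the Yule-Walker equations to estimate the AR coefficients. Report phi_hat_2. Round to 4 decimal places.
\hat\phi_{2} = 0.2990

The Yule-Walker equations for an AR(p) process read, in matrix form,
  Gamma_p phi = r_p,   with   (Gamma_p)_{ij} = gamma(|i - j|),
                       (r_p)_i = gamma(i),   i,j = 1..p.
Substitute the sample gammas (Toeplitz matrix and right-hand side of size 3):
  Gamma_p = [[4.9957, 1.4798, 1.5322], [1.4798, 4.9957, 1.4798], [1.5322, 1.4798, 4.9957]]
  r_p     = [1.4798, 1.5322, -0.4251]
Written out (R1..R3):
  (R1) 4.9957 phi_1 + 1.4798 phi_2 + 1.5322 phi_3 = 1.4798
  (R2) 1.4798 phi_1 + 4.9957 phi_2 + 1.4798 phi_3 = 1.5322
  (R3) 1.5322 phi_1 + 1.4798 phi_2 + 4.9957 phi_3 = -0.4251
Gaussian elimination:
  R2 <- R2 - (1.4798/4.9957) R1 = R2 - (0.296215) R1:  4.557361 phi_2 + 1.02594 phi_3 = 1.093861
  R3 <- R3 - (1.5322/4.9957) R1 = R3 - (0.306704) R1:  1.02594 phi_2 + 4.525768 phi_3 = -0.87896
  R3 <- R3 - (1.02594/4.557361) R2 = R3 - (0.225117) R2:  4.294812 phi_3 = -1.125207
Back-substitution:
  phi_hat_3 = -1.125207 / 4.294812 = -0.261992
  phi_hat_2 = (1.093861 - (1.02594)(-0.261992)) / 4.557361 = 0.299
  phi_hat_1 = (1.4798 - (1.4798)(0.299) - (1.5322)(-0.261992)) / 4.9957 = 0.288001
So phi_hat = [0.2880, 0.2990, -0.2620].
Therefore phi_hat_2 = 0.2990.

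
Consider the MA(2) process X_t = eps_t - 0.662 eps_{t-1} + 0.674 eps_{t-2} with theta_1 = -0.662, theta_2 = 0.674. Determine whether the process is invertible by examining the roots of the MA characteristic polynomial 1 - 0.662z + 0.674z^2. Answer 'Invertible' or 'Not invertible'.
\text{Invertible}

The MA(q) characteristic polynomial is P(z) = 1 - 0.662z + 0.674z^2.
Invertibility requires all roots to lie outside the unit circle, i.e. |z| > 1 for every root.
Set 1 + (-0.662) z + (0.674) z^2 = 0, i.e. a z^2 + b z + c = 0 with a = 0.674, b = -0.662, c = 1.
Discriminant D = b^2 - 4ac = (-0.662)^2 - 4*(0.674)*1 = 0.438244 - (2.696) = -2.257756.
D < 0, so the roots are the complex-conjugate pair z = (-b +/- i sqrt(-D)) / (2a) = 0.4911 +/- 1.1147i.
For a conjugate pair |z|^2 = z * conj(z) = (product of roots) = c/a = 1/(0.674) = 1.48368, so |z| = sqrt(1.48368) = 1.2181 for both roots.
Moduli of all roots: 1.2181, 1.2181.
All moduli strictly greater than 1? Yes.
Verdict: Invertible.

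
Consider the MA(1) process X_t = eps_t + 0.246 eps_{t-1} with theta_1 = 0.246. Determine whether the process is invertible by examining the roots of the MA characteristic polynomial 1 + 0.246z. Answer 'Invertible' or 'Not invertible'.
\text{Invertible}

The MA(q) characteristic polynomial is P(z) = 1 + 0.246z.
Invertibility requires all roots to lie outside the unit circle, i.e. |z| > 1 for every root.
This is linear in z: 1 + (0.246) z = 0  =>  z = -1/(0.246) = -4.065041,  |z| = 4.065041.
Moduli of all roots: 4.0650.
All moduli strictly greater than 1? Yes.
Verdict: Invertible.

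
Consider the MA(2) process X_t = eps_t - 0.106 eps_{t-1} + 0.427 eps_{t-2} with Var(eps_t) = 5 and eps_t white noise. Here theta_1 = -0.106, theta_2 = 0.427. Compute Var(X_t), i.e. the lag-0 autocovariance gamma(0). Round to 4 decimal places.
\gamma(0) = 5.9678

For an MA(q) process X_t = eps_t + sum_i theta_i eps_{t-i} with
Var(eps_t) = sigma^2, the variance is
  gamma(0) = sigma^2 * (1 + sum_i theta_i^2).
  sum_i theta_i^2 = (-0.106)^2 + (0.427)^2 = 0.011236 + 0.182329 = 0.193565.
  gamma(0) = 5 * (1 + 0.193565) = 5 * 1.193565 = 5.967825, which rounds to 5.9678.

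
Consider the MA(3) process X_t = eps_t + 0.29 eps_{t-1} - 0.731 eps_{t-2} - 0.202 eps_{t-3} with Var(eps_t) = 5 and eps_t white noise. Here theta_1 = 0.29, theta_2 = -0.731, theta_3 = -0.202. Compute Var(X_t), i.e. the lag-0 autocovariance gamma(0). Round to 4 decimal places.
\gamma(0) = 8.2963

For an MA(q) process X_t = eps_t + sum_i theta_i eps_{t-i} with
Var(eps_t) = sigma^2, the variance is
  gamma(0) = sigma^2 * (1 + sum_i theta_i^2).
  sum_i theta_i^2 = (0.29)^2 + (-0.731)^2 + (-0.202)^2 = 0.0841 + 0.534361 + 0.040804 = 0.659265.
  gamma(0) = 5 * (1 + 0.659265) = 5 * 1.659265 = 8.296325, which rounds to 8.2963.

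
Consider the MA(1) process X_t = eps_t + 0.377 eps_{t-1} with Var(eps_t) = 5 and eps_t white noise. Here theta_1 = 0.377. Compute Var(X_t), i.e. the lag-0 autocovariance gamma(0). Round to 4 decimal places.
\gamma(0) = 5.7106

For an MA(q) process X_t = eps_t + sum_i theta_i eps_{t-i} with
Var(eps_t) = sigma^2, the variance is
  gamma(0) = sigma^2 * (1 + sum_i theta_i^2).
  sum_i theta_i^2 = (0.377)^2 = 0.142129.
  gamma(0) = 5 * (1 + 0.142129) = 5 * 1.142129 = 5.710645, which rounds to 5.7106.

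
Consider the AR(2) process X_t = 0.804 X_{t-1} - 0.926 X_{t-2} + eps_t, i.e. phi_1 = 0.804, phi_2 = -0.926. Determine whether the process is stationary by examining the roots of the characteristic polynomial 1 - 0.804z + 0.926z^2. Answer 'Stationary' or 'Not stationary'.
\text{Stationary}

The AR(p) characteristic polynomial is P(z) = 1 - 0.804z + 0.926z^2.
Stationarity requires all roots to lie outside the unit circle, i.e. |z| > 1 for every root.
Set 1 + (-0.804) z + (0.926) z^2 = 0, i.e. a z^2 + b z + c = 0 with a = 0.926, b = -0.804, c = 1.
Discriminant D = b^2 - 4ac = (-0.804)^2 - 4*(0.926)*1 = 0.646416 - (3.704) = -3.057584.
D < 0, so the roots are the complex-conjugate pair z = (-b +/- i sqrt(-D)) / (2a) = 0.4341 +/- 0.9442i.
For a conjugate pair |z|^2 = z * conj(z) = (product of roots) = c/a = 1/(0.926) = 1.079914, so |z| = sqrt(1.079914) = 1.0392 for both roots.
Moduli of all roots: 1.0392, 1.0392.
All moduli strictly greater than 1? Yes.
Verdict: Stationary.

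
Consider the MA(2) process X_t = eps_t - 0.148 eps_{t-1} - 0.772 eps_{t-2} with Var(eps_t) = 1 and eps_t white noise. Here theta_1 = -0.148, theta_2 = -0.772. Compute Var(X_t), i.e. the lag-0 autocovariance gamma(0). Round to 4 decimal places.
\gamma(0) = 1.6179

For an MA(q) process X_t = eps_t + sum_i theta_i eps_{t-i} with
Var(eps_t) = sigma^2, the variance is
  gamma(0) = sigma^2 * (1 + sum_i theta_i^2).
  sum_i theta_i^2 = (-0.148)^2 + (-0.772)^2 = 0.021904 + 0.595984 = 0.617888.
  gamma(0) = 1 * (1 + 0.617888) = 1 * 1.617888 = 1.617888, which rounds to 1.6179.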